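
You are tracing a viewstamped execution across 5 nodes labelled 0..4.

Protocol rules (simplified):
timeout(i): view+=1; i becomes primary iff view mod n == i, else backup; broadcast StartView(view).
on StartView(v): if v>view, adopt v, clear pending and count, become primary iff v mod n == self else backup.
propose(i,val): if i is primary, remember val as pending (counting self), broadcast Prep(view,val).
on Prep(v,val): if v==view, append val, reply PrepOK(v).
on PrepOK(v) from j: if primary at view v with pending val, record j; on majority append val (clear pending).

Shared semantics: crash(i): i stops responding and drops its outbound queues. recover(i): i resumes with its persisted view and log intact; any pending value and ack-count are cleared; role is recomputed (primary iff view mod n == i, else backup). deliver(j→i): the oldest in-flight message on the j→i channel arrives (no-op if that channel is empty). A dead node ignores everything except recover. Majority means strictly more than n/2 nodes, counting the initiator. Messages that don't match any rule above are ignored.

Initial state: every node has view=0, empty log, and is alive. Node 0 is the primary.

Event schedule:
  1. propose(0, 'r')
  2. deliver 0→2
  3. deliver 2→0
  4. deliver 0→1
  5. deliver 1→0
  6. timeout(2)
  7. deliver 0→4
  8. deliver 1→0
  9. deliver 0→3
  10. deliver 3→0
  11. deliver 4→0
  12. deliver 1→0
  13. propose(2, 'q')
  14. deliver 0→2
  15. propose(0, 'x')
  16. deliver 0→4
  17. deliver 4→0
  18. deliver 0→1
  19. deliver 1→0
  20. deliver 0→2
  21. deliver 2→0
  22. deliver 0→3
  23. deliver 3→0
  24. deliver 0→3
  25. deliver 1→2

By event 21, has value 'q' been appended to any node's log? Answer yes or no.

no

step 1 propose(0,'r'): —
step 2 deliver 0→2: 2={back,v=0,log=r}
step 3 deliver 2→0: —
step 4 deliver 0→1: 1={back,v=0,log=r}
step 5 deliver 1→0: 0={prim,v=0,log=r}
step 6 timeout(2): 2={back,v=1,log=r}
step 7 deliver 0→4: 4={back,v=0,log=r}
step 8 deliver 1→0: —
step 9 deliver 0→3: 3={back,v=0,log=r}
step 10 deliver 3→0: —
step 11 deliver 4→0: —
step 12 deliver 1→0: —
step 13 propose(2,'q'): —
step 14 deliver 0→2: —
step 15 propose(0,'x'): —
step 16 deliver 0→4: 4={back,v=0,log=r,x}
step 17 deliver 4→0: —
step 18 deliver 0→1: 1={back,v=0,log=r,x}
step 19 deliver 1→0: 0={prim,v=0,log=r,x}
step 20 deliver 0→2: —
step 21 deliver 2→0: 0={back,v=1,log=r,x}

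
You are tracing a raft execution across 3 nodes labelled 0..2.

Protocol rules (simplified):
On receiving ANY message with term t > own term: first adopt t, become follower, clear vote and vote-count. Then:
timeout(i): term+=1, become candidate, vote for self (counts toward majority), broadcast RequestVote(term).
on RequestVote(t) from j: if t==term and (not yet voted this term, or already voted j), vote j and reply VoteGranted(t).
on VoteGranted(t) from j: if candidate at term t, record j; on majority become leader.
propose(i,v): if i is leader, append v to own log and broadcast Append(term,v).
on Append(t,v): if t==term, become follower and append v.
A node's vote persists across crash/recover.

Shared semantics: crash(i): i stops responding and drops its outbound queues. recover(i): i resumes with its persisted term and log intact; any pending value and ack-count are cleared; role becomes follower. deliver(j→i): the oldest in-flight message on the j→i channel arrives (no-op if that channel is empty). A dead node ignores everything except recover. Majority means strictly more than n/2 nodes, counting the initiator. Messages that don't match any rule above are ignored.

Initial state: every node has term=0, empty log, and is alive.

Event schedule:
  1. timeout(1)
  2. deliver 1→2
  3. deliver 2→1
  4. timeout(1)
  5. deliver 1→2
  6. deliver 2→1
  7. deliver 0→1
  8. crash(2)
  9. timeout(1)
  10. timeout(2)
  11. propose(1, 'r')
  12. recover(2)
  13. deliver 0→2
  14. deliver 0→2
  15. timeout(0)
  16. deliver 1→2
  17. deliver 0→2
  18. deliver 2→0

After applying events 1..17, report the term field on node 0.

[1] timeout(1) → N1(cand t1 [-])
[2] deliver 1→2 → N2(foll t1 [-])
[3] deliver 2→1 → N1(lead t1 [-])
[4] timeout(1) → N1(cand t2 [-])
[5] deliver 1→2 → N2(foll t2 [-])
[6] deliver 2→1 → N1(lead t2 [-])
[7] deliver 0→1 → ∅
[8] crash(2) → N2(✗foll t2 [-])
[9] timeout(1) → N1(cand t3 [-])
[10] timeout(2) → ∅
[11] propose(1,'r') → ∅
[12] recover(2) → N2(foll t2 [-])
[13] deliver 0→2 → ∅
[14] deliver 0→2 → ∅
[15] timeout(0) → N0(cand t1 [-])
[16] deliver 1→2 → N2(foll t3 [-])
[17] deliver 0→2 → ∅

1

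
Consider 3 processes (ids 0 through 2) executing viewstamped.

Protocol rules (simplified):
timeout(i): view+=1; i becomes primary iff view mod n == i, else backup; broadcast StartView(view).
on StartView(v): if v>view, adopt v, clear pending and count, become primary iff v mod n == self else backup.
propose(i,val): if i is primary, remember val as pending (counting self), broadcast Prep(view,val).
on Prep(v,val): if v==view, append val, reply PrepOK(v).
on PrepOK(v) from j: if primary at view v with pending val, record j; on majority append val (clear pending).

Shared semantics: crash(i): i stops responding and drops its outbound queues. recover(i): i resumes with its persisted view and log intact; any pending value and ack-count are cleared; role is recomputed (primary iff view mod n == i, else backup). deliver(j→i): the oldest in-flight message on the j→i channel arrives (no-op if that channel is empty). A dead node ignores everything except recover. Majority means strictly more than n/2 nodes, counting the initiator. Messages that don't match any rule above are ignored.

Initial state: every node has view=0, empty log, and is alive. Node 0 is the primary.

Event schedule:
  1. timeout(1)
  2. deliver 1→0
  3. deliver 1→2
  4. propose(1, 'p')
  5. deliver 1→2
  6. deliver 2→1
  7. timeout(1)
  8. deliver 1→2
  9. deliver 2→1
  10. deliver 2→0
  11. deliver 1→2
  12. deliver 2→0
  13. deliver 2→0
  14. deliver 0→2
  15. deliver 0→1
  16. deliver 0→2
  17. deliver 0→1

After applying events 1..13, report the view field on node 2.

e1 timeout(1): 1[prim,v=1,-]
e2 deliver 1→0: 0[back,v=1,-]
e3 deliver 1→2: 2[back,v=1,-]
e4 propose(1,'p'): ·
e5 deliver 1→2: 2[back,v=1,p]
e6 deliver 2→1: 1[prim,v=1,p]
e7 timeout(1): 1[back,v=2,p]
e8 deliver 1→2: 2[prim,v=2,p]
e9 deliver 2→1: ·
e10 deliver 2→0: ·
e11 deliver 1→2: ·
e12 deliver 2→0: ·
e13 deliver 2→0: ·

2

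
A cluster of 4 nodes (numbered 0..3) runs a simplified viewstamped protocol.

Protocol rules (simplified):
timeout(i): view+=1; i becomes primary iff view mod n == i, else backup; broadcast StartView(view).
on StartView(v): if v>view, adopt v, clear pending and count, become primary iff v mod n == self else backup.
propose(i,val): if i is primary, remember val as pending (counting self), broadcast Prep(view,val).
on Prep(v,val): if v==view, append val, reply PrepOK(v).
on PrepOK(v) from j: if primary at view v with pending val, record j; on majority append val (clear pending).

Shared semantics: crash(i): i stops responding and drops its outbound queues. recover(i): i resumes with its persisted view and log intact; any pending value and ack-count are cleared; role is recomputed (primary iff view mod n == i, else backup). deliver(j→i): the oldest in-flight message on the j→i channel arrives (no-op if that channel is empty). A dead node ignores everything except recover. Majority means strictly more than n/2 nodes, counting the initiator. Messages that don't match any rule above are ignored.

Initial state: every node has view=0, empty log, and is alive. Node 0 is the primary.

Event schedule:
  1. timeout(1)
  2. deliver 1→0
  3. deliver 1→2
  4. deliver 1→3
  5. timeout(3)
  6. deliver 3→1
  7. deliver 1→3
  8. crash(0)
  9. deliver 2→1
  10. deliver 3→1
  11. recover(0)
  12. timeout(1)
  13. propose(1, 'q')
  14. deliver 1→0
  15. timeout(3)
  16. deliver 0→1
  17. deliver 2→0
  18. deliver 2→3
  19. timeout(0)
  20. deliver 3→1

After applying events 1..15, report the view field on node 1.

3

e1 timeout(1): 1[prim,v=1,-]
e2 deliver 1→0: 0[back,v=1,-]
e3 deliver 1→2: 2[back,v=1,-]
e4 deliver 1→3: 3[back,v=1,-]
e5 timeout(3): 3[back,v=2,-]
e6 deliver 3→1: 1[back,v=2,-]
e7 deliver 1→3: ·
e8 crash(0): 0[✗back,v=1,-]
e9 deliver 2→1: ·
e10 deliver 3→1: ·
e11 recover(0): 0[back,v=1,-]
e12 timeout(1): 1[back,v=3,-]
e13 propose(1,'q'): ·
e14 deliver 1→0: 0[back,v=3,-]
e15 timeout(3): 3[prim,v=3,-]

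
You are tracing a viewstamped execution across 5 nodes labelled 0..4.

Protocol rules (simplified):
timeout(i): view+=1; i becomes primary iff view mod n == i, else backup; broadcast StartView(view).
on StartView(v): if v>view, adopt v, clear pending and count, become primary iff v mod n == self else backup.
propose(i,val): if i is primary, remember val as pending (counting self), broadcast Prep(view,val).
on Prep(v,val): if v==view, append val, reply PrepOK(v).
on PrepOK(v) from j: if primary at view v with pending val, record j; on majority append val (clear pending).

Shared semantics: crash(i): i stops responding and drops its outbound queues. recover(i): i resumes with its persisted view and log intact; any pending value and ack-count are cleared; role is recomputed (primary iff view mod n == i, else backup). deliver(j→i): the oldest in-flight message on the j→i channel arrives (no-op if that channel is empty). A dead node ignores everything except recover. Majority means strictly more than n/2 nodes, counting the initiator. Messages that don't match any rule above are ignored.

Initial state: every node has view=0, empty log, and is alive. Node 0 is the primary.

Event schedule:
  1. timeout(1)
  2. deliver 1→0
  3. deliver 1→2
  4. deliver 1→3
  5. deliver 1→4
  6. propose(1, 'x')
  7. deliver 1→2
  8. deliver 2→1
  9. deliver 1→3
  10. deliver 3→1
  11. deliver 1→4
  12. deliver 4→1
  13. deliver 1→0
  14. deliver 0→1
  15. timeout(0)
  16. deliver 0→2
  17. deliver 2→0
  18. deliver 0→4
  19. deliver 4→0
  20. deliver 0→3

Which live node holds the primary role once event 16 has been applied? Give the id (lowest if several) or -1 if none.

[1] timeout(1) → N1(prim v1 [-])
[2] deliver 1→0 → N0(back v1 [-])
[3] deliver 1→2 → N2(back v1 [-])
[4] deliver 1→3 → N3(back v1 [-])
[5] deliver 1→4 → N4(back v1 [-])
[6] propose(1,'x') → ∅
[7] deliver 1→2 → N2(back v1 [x])
[8] deliver 2→1 → ∅
[9] deliver 1→3 → N3(back v1 [x])
[10] deliver 3→1 → N1(prim v1 [x])
[11] deliver 1→4 → N4(back v1 [x])
[12] deliver 4→1 → ∅
[13] deliver 1→0 → N0(back v1 [x])
[14] deliver 0→1 → ∅
[15] timeout(0) → N0(back v2 [x])
[16] deliver 0→2 → N2(prim v2 [x])

1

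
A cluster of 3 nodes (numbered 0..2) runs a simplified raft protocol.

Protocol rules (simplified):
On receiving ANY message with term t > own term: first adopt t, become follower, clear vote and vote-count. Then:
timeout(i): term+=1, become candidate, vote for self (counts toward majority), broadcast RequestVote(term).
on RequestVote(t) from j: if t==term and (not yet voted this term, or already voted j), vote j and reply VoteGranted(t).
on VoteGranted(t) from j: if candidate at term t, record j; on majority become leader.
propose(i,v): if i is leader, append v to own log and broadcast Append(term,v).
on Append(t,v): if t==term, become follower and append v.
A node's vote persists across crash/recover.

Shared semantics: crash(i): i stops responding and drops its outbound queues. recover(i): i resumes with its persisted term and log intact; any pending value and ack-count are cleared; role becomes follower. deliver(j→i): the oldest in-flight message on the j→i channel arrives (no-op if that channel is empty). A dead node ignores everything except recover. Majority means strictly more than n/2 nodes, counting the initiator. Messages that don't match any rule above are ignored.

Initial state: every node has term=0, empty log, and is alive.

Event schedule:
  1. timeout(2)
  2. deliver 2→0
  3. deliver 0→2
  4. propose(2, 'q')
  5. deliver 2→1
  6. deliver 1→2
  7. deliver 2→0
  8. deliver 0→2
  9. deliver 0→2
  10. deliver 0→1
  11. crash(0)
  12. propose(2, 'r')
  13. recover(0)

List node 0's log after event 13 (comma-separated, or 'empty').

e1 timeout(2): 2[cand,t=1,-]
e2 deliver 2→0: 0[foll,t=1,-]
e3 deliver 0→2: 2[lead,t=1,-]
e4 propose(2,'q'): 2[lead,t=1,q]
e5 deliver 2→1: 1[foll,t=1,-]
e6 deliver 1→2: ·
e7 deliver 2→0: 0[foll,t=1,q]
e8 deliver 0→2: ·
e9 deliver 0→2: ·
e10 deliver 0→1: ·
e11 crash(0): 0[✗foll,t=1,q]
e12 propose(2,'r'): 2[lead,t=1,q,r]
e13 recover(0): 0[foll,t=1,q]

q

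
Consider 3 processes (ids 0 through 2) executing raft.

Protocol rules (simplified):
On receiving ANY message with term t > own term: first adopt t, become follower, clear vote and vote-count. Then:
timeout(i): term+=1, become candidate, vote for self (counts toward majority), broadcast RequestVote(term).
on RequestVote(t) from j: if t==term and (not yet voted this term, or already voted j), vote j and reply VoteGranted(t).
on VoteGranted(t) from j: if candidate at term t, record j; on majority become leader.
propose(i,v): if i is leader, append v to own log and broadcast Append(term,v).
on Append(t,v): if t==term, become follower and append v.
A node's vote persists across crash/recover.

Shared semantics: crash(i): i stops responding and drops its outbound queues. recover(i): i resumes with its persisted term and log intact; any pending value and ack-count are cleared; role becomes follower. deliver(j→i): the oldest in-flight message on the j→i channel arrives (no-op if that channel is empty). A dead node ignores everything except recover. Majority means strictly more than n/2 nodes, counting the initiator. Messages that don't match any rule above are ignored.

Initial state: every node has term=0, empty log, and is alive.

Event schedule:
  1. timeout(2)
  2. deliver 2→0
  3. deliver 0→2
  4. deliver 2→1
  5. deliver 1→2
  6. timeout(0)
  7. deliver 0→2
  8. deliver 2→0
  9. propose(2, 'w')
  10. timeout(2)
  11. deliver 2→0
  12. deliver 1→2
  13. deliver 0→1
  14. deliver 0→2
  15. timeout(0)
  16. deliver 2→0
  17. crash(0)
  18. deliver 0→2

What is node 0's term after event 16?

e1 timeout(2): 2[cand,t=1,-]
e2 deliver 2→0: 0[foll,t=1,-]
e3 deliver 0→2: 2[lead,t=1,-]
e4 deliver 2→1: 1[foll,t=1,-]
e5 deliver 1→2: ·
e6 timeout(0): 0[cand,t=2,-]
e7 deliver 0→2: 2[foll,t=2,-]
e8 deliver 2→0: 0[lead,t=2,-]
e9 propose(2,'w'): ·
e10 timeout(2): 2[cand,t=3,-]
e11 deliver 2→0: 0[foll,t=3,-]
e12 deliver 1→2: ·
e13 deliver 0→1: 1[foll,t=2,-]
e14 deliver 0→2: 2[lead,t=3,-]
e15 timeout(0): 0[cand,t=4,-]
e16 deliver 2→0: ·

4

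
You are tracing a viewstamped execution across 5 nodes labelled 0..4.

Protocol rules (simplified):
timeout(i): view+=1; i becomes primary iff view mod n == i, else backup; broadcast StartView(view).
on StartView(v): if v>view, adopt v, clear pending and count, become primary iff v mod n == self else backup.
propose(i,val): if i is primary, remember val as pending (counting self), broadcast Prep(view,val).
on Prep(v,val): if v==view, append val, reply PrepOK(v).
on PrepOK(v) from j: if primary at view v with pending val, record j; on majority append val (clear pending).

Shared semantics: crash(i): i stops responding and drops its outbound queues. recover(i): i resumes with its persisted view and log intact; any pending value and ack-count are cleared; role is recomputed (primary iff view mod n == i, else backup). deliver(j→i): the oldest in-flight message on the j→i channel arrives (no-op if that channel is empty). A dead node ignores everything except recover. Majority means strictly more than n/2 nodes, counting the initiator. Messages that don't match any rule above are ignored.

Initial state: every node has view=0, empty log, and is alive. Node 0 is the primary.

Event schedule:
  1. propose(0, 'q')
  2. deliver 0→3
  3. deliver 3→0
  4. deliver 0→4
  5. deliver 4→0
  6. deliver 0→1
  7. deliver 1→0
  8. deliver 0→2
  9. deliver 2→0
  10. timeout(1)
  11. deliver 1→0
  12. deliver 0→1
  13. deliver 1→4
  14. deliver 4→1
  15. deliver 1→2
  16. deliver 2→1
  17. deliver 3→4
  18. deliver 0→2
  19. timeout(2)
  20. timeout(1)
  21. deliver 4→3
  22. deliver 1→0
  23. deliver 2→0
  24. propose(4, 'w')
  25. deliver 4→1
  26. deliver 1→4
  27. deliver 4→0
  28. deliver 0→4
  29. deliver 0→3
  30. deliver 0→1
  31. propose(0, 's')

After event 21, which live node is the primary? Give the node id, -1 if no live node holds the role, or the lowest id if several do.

e1 propose(0,'q'): ·
e2 deliver 0→3: 3[back,v=0,q]
e3 deliver 3→0: ·
e4 deliver 0→4: 4[back,v=0,q]
e5 deliver 4→0: 0[prim,v=0,q]
e6 deliver 0→1: 1[back,v=0,q]
e7 deliver 1→0: ·
e8 deliver 0→2: 2[back,v=0,q]
e9 deliver 2→0: ·
e10 timeout(1): 1[prim,v=1,q]
e11 deliver 1→0: 0[back,v=1,q]
e12 deliver 0→1: ·
e13 deliver 1→4: 4[back,v=1,q]
e14 deliver 4→1: ·
e15 deliver 1→2: 2[back,v=1,q]
e16 deliver 2→1: ·
e17 deliver 3→4: ·
e18 deliver 0→2: ·
e19 timeout(2): 2[prim,v=2,q]
e20 timeout(1): 1[back,v=2,q]
e21 deliver 4→3: ·

2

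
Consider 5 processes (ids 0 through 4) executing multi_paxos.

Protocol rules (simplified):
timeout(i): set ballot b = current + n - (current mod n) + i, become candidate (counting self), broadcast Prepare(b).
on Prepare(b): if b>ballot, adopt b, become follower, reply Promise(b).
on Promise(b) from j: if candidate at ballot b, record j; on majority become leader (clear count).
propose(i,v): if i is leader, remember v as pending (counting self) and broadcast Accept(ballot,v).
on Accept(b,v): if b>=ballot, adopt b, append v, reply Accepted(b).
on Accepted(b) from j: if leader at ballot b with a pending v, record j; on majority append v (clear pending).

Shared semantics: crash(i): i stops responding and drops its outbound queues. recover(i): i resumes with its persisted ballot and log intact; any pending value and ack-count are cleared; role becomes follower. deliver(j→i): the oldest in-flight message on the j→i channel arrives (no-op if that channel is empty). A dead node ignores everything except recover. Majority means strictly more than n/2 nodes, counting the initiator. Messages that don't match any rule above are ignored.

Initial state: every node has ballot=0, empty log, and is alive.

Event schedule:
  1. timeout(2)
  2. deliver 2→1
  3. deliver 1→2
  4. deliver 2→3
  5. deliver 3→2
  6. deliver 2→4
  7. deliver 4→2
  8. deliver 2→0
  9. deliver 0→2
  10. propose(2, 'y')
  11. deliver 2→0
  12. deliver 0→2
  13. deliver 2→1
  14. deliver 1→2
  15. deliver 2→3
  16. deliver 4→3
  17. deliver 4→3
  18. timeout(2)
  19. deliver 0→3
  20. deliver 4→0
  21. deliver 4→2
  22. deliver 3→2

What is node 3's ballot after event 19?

7

e1 timeout(2): 2[cand,b=7,-]
e2 deliver 2→1: 1[foll,b=7,-]
e3 deliver 1→2: ·
e4 deliver 2→3: 3[foll,b=7,-]
e5 deliver 3→2: 2[lead,b=7,-]
e6 deliver 2→4: 4[foll,b=7,-]
e7 deliver 4→2: ·
e8 deliver 2→0: 0[foll,b=7,-]
e9 deliver 0→2: ·
e10 propose(2,'y'): ·
e11 deliver 2→0: 0[foll,b=7,y]
e12 deliver 0→2: ·
e13 deliver 2→1: 1[foll,b=7,y]
e14 deliver 1→2: 2[lead,b=7,y]
e15 deliver 2→3: 3[foll,b=7,y]
e16 deliver 4→3: ·
e17 deliver 4→3: ·
e18 timeout(2): 2[cand,b=12,y]
e19 deliver 0→3: ·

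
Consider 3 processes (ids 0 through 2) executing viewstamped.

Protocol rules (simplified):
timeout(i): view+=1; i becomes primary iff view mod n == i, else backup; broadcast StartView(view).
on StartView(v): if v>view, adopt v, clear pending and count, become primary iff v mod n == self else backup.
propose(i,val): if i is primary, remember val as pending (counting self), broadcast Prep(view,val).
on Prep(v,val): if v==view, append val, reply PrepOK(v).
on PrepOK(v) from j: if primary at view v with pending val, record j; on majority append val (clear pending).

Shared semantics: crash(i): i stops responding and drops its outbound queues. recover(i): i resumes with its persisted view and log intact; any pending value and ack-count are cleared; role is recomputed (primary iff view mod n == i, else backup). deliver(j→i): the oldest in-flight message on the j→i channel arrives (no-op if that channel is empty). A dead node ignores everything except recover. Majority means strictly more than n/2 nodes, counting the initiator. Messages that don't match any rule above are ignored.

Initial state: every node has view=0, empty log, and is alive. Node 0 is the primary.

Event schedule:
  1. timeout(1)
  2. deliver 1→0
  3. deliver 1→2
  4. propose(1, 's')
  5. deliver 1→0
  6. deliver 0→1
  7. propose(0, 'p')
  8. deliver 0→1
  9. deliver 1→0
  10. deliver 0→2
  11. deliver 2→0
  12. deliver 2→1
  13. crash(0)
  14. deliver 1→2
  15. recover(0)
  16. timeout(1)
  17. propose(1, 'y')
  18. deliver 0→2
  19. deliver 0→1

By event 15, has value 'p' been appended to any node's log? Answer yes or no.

after 1 — timeout(1): n1:prim/v1/[-]
after 2 — deliver 1→0: n0:back/v1/[-]
after 3 — deliver 1→2: n2:back/v1/[-]
after 4 — propose(1,'s'): ·
after 5 — deliver 1→0: n0:back/v1/[s]
after 6 — deliver 0→1: n1:prim/v1/[s]
after 7 — propose(0,'p'): ·
after 8 — deliver 0→1: ·
after 9 — deliver 1→0: ·
after 10 — deliver 0→2: ·
after 11 — deliver 2→0: ·
after 12 — deliver 2→1: ·
after 13 — crash(0): n0:✗back/v1/[s]
after 14 — deliver 1→2: n2:back/v1/[s]
after 15 — recover(0): n0:back/v1/[s]

no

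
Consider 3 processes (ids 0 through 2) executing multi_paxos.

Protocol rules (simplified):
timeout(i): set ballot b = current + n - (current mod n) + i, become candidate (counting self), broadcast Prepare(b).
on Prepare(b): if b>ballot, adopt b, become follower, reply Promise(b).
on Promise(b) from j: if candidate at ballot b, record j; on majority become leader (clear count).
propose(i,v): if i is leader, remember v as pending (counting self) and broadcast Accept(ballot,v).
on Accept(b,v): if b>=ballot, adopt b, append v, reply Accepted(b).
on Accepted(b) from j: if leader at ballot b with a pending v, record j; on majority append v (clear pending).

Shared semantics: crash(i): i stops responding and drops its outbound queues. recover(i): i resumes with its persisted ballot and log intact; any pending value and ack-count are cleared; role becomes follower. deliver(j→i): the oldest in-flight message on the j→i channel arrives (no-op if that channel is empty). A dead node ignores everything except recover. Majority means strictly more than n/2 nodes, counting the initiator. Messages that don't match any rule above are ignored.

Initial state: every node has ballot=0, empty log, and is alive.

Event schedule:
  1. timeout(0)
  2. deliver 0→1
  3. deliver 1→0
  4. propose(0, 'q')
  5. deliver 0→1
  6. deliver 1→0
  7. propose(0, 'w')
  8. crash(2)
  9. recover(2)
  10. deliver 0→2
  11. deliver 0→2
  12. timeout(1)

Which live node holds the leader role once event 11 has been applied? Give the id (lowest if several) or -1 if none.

[1] timeout(0) → N0(cand b3 [-])
[2] deliver 0→1 → N1(foll b3 [-])
[3] deliver 1→0 → N0(lead b3 [-])
[4] propose(0,'q') → ∅
[5] deliver 0→1 → N1(foll b3 [q])
[6] deliver 1→0 → N0(lead b3 [q])
[7] propose(0,'w') → ∅
[8] crash(2) → N2(✗foll b0 [-])
[9] recover(2) → N2(foll b0 [-])
[10] deliver 0→2 → N2(foll b3 [-])
[11] deliver 0→2 → N2(foll b3 [q])

0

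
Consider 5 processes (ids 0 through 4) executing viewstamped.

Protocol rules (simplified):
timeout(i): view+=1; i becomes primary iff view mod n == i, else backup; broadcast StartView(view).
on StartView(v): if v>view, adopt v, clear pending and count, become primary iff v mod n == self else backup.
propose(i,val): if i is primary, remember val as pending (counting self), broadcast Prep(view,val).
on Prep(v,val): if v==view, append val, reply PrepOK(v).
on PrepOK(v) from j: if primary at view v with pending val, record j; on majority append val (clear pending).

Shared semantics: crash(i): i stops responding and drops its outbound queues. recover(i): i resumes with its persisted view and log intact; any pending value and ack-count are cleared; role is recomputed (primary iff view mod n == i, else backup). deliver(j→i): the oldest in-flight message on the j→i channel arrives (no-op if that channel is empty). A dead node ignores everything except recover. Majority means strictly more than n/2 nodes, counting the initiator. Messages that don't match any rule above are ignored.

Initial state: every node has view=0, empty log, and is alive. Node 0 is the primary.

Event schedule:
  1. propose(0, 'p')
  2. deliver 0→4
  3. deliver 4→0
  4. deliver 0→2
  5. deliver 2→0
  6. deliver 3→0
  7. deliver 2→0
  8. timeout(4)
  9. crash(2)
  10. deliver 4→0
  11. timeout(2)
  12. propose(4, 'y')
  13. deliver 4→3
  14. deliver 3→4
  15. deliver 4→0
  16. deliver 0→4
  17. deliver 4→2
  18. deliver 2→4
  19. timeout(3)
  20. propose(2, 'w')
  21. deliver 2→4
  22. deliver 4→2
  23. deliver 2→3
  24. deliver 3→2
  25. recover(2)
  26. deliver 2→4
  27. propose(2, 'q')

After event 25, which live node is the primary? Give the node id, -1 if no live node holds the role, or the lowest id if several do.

after 1 — propose(0,'p'): ·
after 2 — deliver 0→4: n4:back/v0/[p]
after 3 — deliver 4→0: ·
after 4 — deliver 0→2: n2:back/v0/[p]
after 5 — deliver 2→0: n0:prim/v0/[p]
after 6 — deliver 3→0: ·
after 7 — deliver 2→0: ·
after 8 — timeout(4): n4:back/v1/[p]
after 9 — crash(2): n2:✗back/v0/[p]
after 10 — deliver 4→0: n0:back/v1/[p]
after 11 — timeout(2): ·
after 12 — propose(4,'y'): ·
after 13 — deliver 4→3: n3:back/v1/[-]
after 14 — deliver 3→4: ·
after 15 — deliver 4→0: ·
after 16 — deliver 0→4: ·
after 17 — deliver 4→2: ·
after 18 — deliver 2→4: ·
after 19 — timeout(3): n3:back/v2/[-]
after 20 — propose(2,'w'): ·
after 21 — deliver 2→4: ·
after 22 — deliver 4→2: ·
after 23 — deliver 2→3: ·
after 24 — deliver 3→2: ·
after 25 — recover(2): n2:back/v0/[p]

-1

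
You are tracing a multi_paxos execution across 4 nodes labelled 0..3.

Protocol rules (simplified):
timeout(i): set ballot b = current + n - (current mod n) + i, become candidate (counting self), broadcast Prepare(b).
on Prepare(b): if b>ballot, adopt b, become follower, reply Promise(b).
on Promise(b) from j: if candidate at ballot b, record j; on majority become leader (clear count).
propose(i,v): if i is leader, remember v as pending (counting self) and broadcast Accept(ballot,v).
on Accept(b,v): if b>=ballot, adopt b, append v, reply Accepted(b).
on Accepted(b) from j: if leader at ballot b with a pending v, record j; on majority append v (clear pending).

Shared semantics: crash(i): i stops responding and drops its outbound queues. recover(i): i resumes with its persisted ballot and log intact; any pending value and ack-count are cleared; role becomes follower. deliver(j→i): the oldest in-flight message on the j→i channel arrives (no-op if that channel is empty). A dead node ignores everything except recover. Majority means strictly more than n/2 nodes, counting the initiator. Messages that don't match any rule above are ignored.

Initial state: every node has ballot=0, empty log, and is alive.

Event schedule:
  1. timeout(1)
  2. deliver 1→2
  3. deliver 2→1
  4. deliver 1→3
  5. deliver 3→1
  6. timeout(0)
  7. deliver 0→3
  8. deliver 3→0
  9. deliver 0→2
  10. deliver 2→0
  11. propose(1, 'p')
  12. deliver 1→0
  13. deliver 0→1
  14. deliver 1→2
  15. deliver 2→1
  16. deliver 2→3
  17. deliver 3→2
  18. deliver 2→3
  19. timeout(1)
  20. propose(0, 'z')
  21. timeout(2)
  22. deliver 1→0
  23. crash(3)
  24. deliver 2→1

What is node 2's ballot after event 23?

10

step 1 timeout(1): 1={cand,b=5,log=-}
step 2 deliver 1→2: 2={foll,b=5,log=-}
step 3 deliver 2→1: —
step 4 deliver 1→3: 3={foll,b=5,log=-}
step 5 deliver 3→1: 1={lead,b=5,log=-}
step 6 timeout(0): 0={cand,b=4,log=-}
step 7 deliver 0→3: —
step 8 deliver 3→0: —
step 9 deliver 0→2: —
step 10 deliver 2→0: —
step 11 propose(1,'p'): —
step 12 deliver 1→0: 0={foll,b=5,log=-}
step 13 deliver 0→1: —
step 14 deliver 1→2: 2={foll,b=5,log=p}
step 15 deliver 2→1: —
step 16 deliver 2→3: —
step 17 deliver 3→2: —
step 18 deliver 2→3: —
step 19 timeout(1): 1={cand,b=9,log=-}
step 20 propose(0,'z'): —
step 21 timeout(2): 2={cand,b=10,log=p}
step 22 deliver 1→0: 0={foll,b=5,log=p}
step 23 crash(3): 3={✗foll,b=5,log=-}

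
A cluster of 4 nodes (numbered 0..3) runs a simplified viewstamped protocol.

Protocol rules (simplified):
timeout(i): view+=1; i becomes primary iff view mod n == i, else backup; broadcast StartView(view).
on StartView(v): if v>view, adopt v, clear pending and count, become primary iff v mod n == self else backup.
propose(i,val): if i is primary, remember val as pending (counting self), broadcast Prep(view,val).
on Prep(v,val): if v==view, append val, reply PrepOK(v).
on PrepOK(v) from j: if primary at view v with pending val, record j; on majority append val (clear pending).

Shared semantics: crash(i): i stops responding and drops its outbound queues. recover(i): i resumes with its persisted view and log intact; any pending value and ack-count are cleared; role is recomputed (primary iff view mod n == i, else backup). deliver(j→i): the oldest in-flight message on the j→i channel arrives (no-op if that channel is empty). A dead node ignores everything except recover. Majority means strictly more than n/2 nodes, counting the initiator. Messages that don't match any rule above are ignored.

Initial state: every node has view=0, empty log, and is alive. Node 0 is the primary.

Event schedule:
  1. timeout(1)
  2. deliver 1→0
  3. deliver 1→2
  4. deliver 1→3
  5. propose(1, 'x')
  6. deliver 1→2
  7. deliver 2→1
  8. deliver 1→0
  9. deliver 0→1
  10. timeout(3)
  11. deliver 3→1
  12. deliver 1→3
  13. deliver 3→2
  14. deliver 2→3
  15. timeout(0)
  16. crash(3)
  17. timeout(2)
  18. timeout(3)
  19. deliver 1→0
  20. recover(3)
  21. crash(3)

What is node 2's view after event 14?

after 1 — timeout(1): n1:prim/v1/[-]
after 2 — deliver 1→0: n0:back/v1/[-]
after 3 — deliver 1→2: n2:back/v1/[-]
after 4 — deliver 1→3: n3:back/v1/[-]
after 5 — propose(1,'x'): ·
after 6 — deliver 1→2: n2:back/v1/[x]
after 7 — deliver 2→1: ·
after 8 — deliver 1→0: n0:back/v1/[x]
after 9 — deliver 0→1: n1:prim/v1/[x]
after 10 — timeout(3): n3:back/v2/[-]
after 11 — deliver 3→1: n1:back/v2/[x]
after 12 — deliver 1→3: ·
after 13 — deliver 3→2: n2:prim/v2/[x]
after 14 — deliver 2→3: ·

2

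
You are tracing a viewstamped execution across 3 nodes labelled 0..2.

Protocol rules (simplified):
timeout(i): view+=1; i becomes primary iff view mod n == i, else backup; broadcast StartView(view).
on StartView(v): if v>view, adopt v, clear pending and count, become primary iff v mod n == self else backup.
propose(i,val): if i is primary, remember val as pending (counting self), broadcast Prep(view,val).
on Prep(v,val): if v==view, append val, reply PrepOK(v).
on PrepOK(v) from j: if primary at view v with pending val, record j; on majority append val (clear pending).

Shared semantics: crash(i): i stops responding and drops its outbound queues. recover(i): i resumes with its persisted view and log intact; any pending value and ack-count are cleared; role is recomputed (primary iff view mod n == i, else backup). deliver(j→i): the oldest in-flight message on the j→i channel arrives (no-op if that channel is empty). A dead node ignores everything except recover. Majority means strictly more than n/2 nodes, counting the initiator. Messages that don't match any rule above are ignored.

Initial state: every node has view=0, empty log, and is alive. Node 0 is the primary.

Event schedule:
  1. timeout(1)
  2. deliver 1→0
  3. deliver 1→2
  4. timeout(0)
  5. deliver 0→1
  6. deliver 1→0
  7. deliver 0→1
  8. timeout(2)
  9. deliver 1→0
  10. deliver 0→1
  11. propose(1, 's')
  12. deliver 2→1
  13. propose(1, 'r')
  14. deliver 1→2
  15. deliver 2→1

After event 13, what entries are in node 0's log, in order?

empty

[1] timeout(1) → N1(prim v1 [-])
[2] deliver 1→0 → N0(back v1 [-])
[3] deliver 1→2 → N2(back v1 [-])
[4] timeout(0) → N0(back v2 [-])
[5] deliver 0→1 → N1(back v2 [-])
[6] deliver 1→0 → ∅
[7] deliver 0→1 → ∅
[8] timeout(2) → N2(prim v2 [-])
[9] deliver 1→0 → ∅
[10] deliver 0→1 → ∅
[11] propose(1,'s') → ∅
[12] deliver 2→1 → ∅
[13] propose(1,'r') → ∅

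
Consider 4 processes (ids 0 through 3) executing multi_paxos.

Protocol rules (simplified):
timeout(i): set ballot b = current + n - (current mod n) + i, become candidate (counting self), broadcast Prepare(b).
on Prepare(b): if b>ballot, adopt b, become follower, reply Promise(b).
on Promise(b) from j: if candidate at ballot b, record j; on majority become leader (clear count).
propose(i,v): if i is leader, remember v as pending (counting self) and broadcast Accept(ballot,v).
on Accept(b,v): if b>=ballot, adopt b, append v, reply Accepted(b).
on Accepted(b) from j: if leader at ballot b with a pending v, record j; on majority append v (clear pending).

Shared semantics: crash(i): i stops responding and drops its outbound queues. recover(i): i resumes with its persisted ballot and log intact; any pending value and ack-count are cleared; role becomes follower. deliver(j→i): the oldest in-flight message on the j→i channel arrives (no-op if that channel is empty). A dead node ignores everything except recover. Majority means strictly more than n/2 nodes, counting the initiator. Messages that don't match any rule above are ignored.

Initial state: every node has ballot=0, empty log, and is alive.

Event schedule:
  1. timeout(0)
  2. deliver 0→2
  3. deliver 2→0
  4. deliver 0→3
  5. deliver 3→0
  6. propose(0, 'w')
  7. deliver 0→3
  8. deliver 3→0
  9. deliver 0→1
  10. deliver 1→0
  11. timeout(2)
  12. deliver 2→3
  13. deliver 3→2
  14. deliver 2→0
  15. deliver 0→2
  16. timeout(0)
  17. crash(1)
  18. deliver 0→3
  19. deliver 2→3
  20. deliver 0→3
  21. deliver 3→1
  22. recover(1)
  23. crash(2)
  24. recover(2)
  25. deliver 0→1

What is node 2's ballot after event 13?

10

[1] timeout(0) → N0(cand b4 [-])
[2] deliver 0→2 → N2(foll b4 [-])
[3] deliver 2→0 → ∅
[4] deliver 0→3 → N3(foll b4 [-])
[5] deliver 3→0 → N0(lead b4 [-])
[6] propose(0,'w') → ∅
[7] deliver 0→3 → N3(foll b4 [w])
[8] deliver 3→0 → ∅
[9] deliver 0→1 → N1(foll b4 [-])
[10] deliver 1→0 → ∅
[11] timeout(2) → N2(cand b10 [-])
[12] deliver 2→3 → N3(foll b10 [w])
[13] deliver 3→2 → ∅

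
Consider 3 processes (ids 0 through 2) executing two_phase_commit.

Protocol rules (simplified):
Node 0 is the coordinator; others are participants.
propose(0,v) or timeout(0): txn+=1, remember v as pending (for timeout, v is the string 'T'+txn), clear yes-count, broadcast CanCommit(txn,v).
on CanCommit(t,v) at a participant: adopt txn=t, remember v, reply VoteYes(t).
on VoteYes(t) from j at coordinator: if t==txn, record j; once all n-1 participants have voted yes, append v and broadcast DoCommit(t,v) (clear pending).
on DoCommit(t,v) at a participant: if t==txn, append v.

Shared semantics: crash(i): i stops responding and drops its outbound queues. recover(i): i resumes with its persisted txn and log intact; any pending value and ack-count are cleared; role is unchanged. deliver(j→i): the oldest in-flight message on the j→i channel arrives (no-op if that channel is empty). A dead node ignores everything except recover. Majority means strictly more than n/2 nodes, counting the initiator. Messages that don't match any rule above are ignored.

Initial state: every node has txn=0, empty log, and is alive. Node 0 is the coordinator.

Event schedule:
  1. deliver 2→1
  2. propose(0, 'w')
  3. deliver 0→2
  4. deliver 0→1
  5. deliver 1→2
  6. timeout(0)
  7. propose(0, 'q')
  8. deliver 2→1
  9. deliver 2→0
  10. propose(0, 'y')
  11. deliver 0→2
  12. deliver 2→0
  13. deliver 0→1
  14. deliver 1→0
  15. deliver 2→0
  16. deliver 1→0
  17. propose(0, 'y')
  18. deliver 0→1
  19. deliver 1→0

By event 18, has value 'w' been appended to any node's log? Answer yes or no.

no

e1 deliver 2→1: ·
e2 propose(0,'w'): 0[coor,t=1,-]
e3 deliver 0→2: 2[part,t=1,-]
e4 deliver 0→1: 1[part,t=1,-]
e5 deliver 1→2: ·
e6 timeout(0): 0[coor,t=2,-]
e7 propose(0,'q'): 0[coor,t=3,-]
e8 deliver 2→1: ·
e9 deliver 2→0: ·
e10 propose(0,'y'): 0[coor,t=4,-]
e11 deliver 0→2: 2[part,t=2,-]
e12 deliver 2→0: ·
e13 deliver 0→1: 1[part,t=2,-]
e14 deliver 1→0: ·
e15 deliver 2→0: ·
e16 deliver 1→0: ·
e17 propose(0,'y'): 0[coor,t=5,-]
e18 deliver 0→1: 1[part,t=3,-]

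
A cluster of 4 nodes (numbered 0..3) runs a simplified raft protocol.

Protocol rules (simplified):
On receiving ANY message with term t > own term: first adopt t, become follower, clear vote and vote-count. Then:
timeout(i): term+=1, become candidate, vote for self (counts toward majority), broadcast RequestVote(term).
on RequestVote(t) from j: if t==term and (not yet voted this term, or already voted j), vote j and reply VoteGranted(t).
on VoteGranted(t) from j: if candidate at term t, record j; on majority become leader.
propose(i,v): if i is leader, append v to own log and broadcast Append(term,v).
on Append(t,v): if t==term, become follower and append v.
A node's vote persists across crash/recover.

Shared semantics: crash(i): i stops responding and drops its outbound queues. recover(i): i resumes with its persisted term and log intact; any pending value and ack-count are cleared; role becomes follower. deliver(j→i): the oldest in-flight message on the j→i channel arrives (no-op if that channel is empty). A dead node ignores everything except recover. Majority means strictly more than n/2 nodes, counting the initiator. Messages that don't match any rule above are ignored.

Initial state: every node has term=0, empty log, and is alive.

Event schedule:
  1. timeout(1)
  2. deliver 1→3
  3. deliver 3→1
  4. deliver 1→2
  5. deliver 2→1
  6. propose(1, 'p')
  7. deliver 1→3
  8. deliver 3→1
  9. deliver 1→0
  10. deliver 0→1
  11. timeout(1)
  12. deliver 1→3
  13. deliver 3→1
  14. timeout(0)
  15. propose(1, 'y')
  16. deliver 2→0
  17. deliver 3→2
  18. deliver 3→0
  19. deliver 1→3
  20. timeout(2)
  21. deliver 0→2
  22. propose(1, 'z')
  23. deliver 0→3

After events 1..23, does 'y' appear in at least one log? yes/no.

no

e1 timeout(1): 1[cand,t=1,-]
e2 deliver 1→3: 3[foll,t=1,-]
e3 deliver 3→1: ·
e4 deliver 1→2: 2[foll,t=1,-]
e5 deliver 2→1: 1[lead,t=1,-]
e6 propose(1,'p'): 1[lead,t=1,p]
e7 deliver 1→3: 3[foll,t=1,p]
e8 deliver 3→1: ·
e9 deliver 1→0: 0[foll,t=1,-]
e10 deliver 0→1: ·
e11 timeout(1): 1[cand,t=2,p]
e12 deliver 1→3: 3[foll,t=2,p]
e13 deliver 3→1: ·
e14 timeout(0): 0[cand,t=2,-]
e15 propose(1,'y'): ·
e16 deliver 2→0: ·
e17 deliver 3→2: ·
e18 deliver 3→0: ·
e19 deliver 1→3: ·
e20 timeout(2): 2[cand,t=2,-]
e21 deliver 0→2: ·
e22 propose(1,'z'): ·
e23 deliver 0→3: ·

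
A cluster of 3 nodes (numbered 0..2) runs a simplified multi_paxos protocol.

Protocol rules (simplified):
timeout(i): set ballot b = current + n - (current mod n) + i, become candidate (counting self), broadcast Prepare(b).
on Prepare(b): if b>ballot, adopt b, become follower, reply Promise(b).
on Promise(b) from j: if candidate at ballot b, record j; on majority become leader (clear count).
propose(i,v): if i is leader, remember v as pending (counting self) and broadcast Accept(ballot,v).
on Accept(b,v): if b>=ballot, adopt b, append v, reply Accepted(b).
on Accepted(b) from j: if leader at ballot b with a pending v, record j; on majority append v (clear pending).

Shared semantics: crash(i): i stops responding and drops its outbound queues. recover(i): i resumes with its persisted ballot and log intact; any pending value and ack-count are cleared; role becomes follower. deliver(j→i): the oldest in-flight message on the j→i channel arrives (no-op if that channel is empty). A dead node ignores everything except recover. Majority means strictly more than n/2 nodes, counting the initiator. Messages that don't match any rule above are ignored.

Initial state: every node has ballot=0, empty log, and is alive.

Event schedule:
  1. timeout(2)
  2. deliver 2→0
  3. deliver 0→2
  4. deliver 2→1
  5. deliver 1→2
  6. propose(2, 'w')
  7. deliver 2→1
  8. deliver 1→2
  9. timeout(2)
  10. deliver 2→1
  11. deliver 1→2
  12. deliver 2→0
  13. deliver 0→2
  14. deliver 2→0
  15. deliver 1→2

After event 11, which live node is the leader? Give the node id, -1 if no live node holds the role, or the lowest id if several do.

1. timeout(2):  <2:cand b5 ->
2. deliver 2→0:  <0:foll b5 ->
3. deliver 0→2:  <2:lead b5 ->
4. deliver 2→1:  <1:foll b5 ->
5. deliver 1→2:  nop
6. propose(2,'w'):  nop
7. deliver 2→1:  <1:foll b5 w>
8. deliver 1→2:  <2:lead b5 w>
9. timeout(2):  <2:cand b8 w>
10. deliver 2→1:  <1:foll b8 w>
11. deliver 1→2:  <2:lead b8 w>

2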